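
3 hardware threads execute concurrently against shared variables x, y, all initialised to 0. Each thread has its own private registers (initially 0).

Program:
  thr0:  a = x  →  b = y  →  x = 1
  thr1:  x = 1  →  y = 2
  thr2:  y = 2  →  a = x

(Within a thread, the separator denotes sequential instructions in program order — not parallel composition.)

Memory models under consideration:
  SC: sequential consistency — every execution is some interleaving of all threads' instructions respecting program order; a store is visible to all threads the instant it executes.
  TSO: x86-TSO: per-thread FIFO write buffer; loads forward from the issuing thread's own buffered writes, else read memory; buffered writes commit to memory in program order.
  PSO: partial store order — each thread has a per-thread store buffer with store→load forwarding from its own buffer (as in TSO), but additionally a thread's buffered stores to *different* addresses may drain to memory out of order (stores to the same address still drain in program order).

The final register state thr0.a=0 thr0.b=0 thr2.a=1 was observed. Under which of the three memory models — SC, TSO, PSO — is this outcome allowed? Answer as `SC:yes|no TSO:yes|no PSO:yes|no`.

SC:yes TSO:yes PSO:yes

outcome vector order: (thr0.a,thr0.b,thr2.a)
SC (7): 000, 001, 020, 021, 101, 120, 121
TSO (8): 000, 001, 020, 021, 100, 101, 120, 121
PSO (8): 000, 001, 020, 021, 100, 101, 120, 121
target 001 ∈ {SC,TSO,PSO}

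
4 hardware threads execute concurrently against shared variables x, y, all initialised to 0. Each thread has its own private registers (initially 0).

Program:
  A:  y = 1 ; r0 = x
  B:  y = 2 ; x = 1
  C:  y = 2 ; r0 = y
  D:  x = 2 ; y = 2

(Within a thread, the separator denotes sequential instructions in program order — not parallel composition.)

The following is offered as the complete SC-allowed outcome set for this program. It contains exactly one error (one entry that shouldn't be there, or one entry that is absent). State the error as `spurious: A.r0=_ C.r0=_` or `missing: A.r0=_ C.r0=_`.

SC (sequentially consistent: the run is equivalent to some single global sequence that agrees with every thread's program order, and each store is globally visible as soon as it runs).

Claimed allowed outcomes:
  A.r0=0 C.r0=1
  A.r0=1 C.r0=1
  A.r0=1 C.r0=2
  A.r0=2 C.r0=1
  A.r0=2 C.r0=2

missing: A.r0=0 C.r0=2

outcome vector order: (A.r0,C.r0)
[SC] allowed = {0/1 0/2 1/1 1/2 2/1 2/2}
SC∖claimed = {0/2}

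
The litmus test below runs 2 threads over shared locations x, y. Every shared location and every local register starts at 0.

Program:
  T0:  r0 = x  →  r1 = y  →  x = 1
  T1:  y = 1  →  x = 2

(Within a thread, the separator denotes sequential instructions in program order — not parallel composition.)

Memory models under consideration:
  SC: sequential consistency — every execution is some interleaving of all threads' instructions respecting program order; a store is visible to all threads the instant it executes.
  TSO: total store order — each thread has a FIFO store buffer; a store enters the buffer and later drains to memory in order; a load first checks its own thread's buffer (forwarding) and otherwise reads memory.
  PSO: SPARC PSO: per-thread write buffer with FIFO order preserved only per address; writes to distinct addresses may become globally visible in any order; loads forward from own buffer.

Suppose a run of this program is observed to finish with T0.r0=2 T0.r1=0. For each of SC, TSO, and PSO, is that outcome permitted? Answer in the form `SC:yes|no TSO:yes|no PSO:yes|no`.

SC:no TSO:no PSO:yes

outcome vector order: (T0.r0,T0.r1)
[SC] allowed = {<0 0>, <0 1>, <2 1>}
[TSO] allowed = {<0 0>, <0 1>, <2 1>}
[PSO] allowed = {<0 0>, <0 1>, <2 0>, <2 1>}
target <2 0> ∈ {PSO}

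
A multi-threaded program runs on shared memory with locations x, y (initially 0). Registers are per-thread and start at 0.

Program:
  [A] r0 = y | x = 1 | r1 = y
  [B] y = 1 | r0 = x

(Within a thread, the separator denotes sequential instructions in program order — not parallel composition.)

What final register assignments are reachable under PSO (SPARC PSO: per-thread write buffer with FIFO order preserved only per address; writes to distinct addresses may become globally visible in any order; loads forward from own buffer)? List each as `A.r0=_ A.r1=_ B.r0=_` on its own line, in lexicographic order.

A.r0=0 A.r1=0 B.r0=0
A.r0=0 A.r1=0 B.r0=1
A.r0=0 A.r1=1 B.r0=0
A.r0=0 A.r1=1 B.r0=1
A.r0=1 A.r1=1 B.r0=0
A.r0=1 A.r1=1 B.r0=1

outcome vector order: (A.r0,A.r1,B.r0)
|PSO outcomes| = 6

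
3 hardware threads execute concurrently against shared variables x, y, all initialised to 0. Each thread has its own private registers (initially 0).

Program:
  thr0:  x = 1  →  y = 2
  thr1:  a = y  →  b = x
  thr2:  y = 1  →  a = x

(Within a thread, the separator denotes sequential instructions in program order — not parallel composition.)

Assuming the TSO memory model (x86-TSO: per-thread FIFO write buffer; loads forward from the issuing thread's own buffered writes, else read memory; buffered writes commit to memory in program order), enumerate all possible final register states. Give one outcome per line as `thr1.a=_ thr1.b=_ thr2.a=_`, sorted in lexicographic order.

outcome vector order: (thr1.a,thr1.b,thr2.a)
|TSO outcomes| = 10

thr1.a=0 thr1.b=0 thr2.a=0
thr1.a=0 thr1.b=0 thr2.a=1
thr1.a=0 thr1.b=1 thr2.a=0
thr1.a=0 thr1.b=1 thr2.a=1
thr1.a=1 thr1.b=0 thr2.a=0
thr1.a=1 thr1.b=0 thr2.a=1
thr1.a=1 thr1.b=1 thr2.a=0
thr1.a=1 thr1.b=1 thr2.a=1
thr1.a=2 thr1.b=1 thr2.a=0
thr1.a=2 thr1.b=1 thr2.a=1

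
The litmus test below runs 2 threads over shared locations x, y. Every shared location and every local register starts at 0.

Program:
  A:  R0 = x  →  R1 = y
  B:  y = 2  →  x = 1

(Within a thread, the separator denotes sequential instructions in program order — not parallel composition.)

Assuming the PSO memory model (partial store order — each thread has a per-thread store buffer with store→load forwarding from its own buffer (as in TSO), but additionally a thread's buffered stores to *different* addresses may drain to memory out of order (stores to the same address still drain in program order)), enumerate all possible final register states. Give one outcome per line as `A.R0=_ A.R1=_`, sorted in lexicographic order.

outcome vector order: (A.R0,A.R1)
|PSO outcomes| = 4

A.R0=0 A.R1=0
A.R0=0 A.R1=2
A.R0=1 A.R1=0
A.R0=1 A.R1=2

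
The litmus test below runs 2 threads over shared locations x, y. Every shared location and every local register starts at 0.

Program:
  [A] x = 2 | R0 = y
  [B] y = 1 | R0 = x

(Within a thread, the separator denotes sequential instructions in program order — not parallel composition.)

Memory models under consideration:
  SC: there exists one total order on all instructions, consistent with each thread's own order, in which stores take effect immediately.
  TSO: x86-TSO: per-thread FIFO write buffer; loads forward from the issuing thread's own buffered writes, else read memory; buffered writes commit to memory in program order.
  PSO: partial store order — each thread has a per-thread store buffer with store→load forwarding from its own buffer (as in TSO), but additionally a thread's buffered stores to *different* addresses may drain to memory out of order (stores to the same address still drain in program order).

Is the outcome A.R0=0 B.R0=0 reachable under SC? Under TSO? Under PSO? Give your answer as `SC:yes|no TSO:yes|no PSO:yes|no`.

outcome vector order: (A.R0,B.R0)
SC (3): <0 2> <1 0> <1 2>
TSO (4): <0 0> <0 2> <1 0> <1 2>
PSO (4): <0 0> <0 2> <1 0> <1 2>
target <0 0> ∈ {TSO,PSO}

SC:no TSO:yes PSO:yes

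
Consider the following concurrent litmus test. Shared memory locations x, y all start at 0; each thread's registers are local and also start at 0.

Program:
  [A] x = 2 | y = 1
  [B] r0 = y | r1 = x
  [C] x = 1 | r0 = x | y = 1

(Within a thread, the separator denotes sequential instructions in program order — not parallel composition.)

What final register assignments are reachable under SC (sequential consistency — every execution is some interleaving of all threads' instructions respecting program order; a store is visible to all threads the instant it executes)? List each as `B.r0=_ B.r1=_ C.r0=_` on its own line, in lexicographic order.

outcome vector order: (B.r0,B.r1,C.r0)
|SC outcomes| = 9

B.r0=0 B.r1=0 C.r0=1
B.r0=0 B.r1=0 C.r0=2
B.r0=0 B.r1=1 C.r0=1
B.r0=0 B.r1=1 C.r0=2
B.r0=0 B.r1=2 C.r0=1
B.r0=0 B.r1=2 C.r0=2
B.r0=1 B.r1=1 C.r0=1
B.r0=1 B.r1=2 C.r0=1
B.r0=1 B.r1=2 C.r0=2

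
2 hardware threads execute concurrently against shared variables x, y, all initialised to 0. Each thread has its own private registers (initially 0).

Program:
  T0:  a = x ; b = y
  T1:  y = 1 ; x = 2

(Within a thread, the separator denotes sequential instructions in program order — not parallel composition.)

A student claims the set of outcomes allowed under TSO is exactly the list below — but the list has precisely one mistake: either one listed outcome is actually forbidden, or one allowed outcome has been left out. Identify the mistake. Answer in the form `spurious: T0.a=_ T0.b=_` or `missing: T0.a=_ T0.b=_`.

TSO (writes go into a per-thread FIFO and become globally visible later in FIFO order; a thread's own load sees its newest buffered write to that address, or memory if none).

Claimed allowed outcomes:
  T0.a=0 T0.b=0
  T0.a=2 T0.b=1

outcome vector order: (T0.a,T0.b)
TSO (3): (0,0), (0,1), (2,1)
TSO∖claimed = {(0,1)}

missing: T0.a=0 T0.b=1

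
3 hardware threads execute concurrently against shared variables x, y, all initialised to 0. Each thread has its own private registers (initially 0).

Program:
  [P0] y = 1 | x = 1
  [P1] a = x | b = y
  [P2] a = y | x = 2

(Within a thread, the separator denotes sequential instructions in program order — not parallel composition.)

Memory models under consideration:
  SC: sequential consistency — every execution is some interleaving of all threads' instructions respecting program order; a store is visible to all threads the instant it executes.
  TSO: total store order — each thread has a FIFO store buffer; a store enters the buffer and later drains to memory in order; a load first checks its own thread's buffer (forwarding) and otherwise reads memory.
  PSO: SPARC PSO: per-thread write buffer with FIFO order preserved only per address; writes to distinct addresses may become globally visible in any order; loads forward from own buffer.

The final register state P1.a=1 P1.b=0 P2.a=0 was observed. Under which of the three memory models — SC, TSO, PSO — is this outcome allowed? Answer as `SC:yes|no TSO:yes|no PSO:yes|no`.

outcome vector order: (P1.a,P1.b,P2.a)
[SC] allowed = {0/0/0; 0/0/1; 0/1/0; 0/1/1; 1/1/0; 1/1/1; 2/0/0; 2/1/0; 2/1/1}
[TSO] allowed = {0/0/0; 0/0/1; 0/1/0; 0/1/1; 1/1/0; 1/1/1; 2/0/0; 2/1/0; 2/1/1}
[PSO] allowed = {0/0/0; 0/0/1; 0/1/0; 0/1/1; 1/0/0; 1/0/1; 1/1/0; 1/1/1; 2/0/0; 2/1/0; 2/1/1}
target 1/0/0 ∈ {PSO}

SC:no TSO:no PSO:yes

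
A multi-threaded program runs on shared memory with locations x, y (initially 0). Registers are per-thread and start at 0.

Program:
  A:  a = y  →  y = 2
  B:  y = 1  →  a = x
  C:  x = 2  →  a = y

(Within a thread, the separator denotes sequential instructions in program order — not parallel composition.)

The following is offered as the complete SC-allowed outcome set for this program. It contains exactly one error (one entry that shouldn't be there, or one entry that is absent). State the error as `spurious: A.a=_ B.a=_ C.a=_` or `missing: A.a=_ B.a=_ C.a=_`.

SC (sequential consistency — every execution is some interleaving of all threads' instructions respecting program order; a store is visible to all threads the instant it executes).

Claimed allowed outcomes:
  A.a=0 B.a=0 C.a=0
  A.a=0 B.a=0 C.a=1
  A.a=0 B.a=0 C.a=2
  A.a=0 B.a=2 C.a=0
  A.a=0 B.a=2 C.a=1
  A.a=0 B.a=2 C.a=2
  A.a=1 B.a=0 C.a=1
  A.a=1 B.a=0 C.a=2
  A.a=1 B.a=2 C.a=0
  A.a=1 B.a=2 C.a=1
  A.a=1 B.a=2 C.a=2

spurious: A.a=0 B.a=0 C.a=0

outcome vector order: (A.a,B.a,C.a)
SC (10): 0/0/1; 0/0/2; 0/2/0; 0/2/1; 0/2/2; 1/0/1; 1/0/2; 1/2/0; 1/2/1; 1/2/2
claimed∖SC = {0/0/0}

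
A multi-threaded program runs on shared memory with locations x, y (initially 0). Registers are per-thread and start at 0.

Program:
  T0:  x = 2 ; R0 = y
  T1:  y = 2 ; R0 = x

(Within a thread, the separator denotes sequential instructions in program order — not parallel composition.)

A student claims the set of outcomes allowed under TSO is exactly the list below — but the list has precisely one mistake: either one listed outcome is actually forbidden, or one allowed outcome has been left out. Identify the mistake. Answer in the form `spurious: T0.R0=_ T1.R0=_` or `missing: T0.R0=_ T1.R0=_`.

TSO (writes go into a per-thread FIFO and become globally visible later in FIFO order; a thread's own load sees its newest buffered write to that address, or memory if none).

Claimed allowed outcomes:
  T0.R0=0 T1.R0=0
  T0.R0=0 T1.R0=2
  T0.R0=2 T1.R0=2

missing: T0.R0=2 T1.R0=0

outcome vector order: (T0.R0,T1.R0)
TSO (4): 00; 02; 20; 22
TSO∖claimed = {20}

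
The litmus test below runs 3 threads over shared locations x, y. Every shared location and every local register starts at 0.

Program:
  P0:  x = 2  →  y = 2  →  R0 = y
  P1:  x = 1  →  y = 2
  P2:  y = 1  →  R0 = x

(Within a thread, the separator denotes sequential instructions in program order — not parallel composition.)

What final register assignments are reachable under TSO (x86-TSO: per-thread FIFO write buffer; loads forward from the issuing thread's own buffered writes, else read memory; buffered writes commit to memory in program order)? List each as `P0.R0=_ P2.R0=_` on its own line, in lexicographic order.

outcome vector order: (P0.R0,P2.R0)
|TSO outcomes| = 6

P0.R0=1 P2.R0=0
P0.R0=1 P2.R0=1
P0.R0=1 P2.R0=2
P0.R0=2 P2.R0=0
P0.R0=2 P2.R0=1
P0.R0=2 P2.R0=2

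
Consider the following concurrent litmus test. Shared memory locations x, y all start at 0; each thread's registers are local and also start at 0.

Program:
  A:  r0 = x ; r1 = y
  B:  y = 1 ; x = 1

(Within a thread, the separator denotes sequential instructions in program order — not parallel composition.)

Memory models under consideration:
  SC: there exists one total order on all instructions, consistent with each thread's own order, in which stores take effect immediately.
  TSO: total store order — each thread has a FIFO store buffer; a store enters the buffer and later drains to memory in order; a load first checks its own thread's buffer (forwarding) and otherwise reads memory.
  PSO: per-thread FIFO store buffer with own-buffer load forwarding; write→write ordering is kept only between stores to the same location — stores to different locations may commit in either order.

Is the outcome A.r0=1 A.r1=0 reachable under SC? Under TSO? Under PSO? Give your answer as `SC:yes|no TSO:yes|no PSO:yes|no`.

SC:no TSO:no PSO:yes

outcome vector order: (A.r0,A.r1)
SC: 3 outcomes — {(0,0); (0,1); (1,1)}
TSO: 3 outcomes — {(0,0); (0,1); (1,1)}
PSO: 4 outcomes — {(0,0); (0,1); (1,0); (1,1)}
target (1,0) ∈ {PSO}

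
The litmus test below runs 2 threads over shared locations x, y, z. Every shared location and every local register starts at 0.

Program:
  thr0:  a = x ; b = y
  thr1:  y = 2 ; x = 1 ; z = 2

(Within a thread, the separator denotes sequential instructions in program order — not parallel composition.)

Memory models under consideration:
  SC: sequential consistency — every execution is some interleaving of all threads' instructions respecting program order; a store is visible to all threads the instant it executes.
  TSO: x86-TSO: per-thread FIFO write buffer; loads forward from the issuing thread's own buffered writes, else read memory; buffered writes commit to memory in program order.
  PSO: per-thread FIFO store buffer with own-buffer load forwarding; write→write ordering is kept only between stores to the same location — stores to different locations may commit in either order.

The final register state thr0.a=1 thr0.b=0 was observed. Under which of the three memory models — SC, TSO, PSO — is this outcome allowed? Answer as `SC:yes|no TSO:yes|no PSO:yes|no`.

SC:no TSO:no PSO:yes

outcome vector order: (thr0.a,thr0.b)
SC: 3 outcomes — {0/0; 0/2; 1/2}
TSO: 3 outcomes — {0/0; 0/2; 1/2}
PSO: 4 outcomes — {0/0; 0/2; 1/0; 1/2}
target 1/0 ∈ {PSO}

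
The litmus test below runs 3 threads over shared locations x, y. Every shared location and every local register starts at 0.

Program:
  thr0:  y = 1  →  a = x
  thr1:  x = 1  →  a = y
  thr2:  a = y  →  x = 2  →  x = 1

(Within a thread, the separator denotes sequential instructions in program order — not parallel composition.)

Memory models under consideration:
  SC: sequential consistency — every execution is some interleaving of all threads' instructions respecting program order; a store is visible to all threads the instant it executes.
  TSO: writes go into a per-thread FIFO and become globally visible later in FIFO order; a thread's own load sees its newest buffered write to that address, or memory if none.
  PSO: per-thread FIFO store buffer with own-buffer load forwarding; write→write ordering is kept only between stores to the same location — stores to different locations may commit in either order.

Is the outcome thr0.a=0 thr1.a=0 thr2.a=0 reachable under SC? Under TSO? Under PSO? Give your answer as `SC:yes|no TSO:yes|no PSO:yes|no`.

outcome vector order: (thr0.a,thr1.a,thr2.a)
[SC] allowed = {(0,1,0); (0,1,1); (1,0,0); (1,0,1); (1,1,0); (1,1,1); (2,0,0); (2,0,1); (2,1,0); (2,1,1)}
[TSO] allowed = {(0,0,0); (0,0,1); (0,1,0); (0,1,1); (1,0,0); (1,0,1); (1,1,0); (1,1,1); (2,0,0); (2,0,1); (2,1,0); (2,1,1)}
[PSO] allowed = {(0,0,0); (0,0,1); (0,1,0); (0,1,1); (1,0,0); (1,0,1); (1,1,0); (1,1,1); (2,0,0); (2,0,1); (2,1,0); (2,1,1)}
target (0,0,0) ∈ {TSO,PSO}

SC:no TSO:yes PSO:yes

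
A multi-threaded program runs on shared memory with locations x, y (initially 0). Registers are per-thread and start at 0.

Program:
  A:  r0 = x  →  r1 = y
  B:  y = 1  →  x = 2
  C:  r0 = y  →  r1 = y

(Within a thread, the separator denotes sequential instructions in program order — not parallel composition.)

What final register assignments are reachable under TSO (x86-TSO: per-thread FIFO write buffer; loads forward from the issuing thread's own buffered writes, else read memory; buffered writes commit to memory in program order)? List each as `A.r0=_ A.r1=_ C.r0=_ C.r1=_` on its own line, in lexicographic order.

A.r0=0 A.r1=0 C.r0=0 C.r1=0
A.r0=0 A.r1=0 C.r0=0 C.r1=1
A.r0=0 A.r1=0 C.r0=1 C.r1=1
A.r0=0 A.r1=1 C.r0=0 C.r1=0
A.r0=0 A.r1=1 C.r0=0 C.r1=1
A.r0=0 A.r1=1 C.r0=1 C.r1=1
A.r0=2 A.r1=1 C.r0=0 C.r1=0
A.r0=2 A.r1=1 C.r0=0 C.r1=1
A.r0=2 A.r1=1 C.r0=1 C.r1=1

outcome vector order: (A.r0,A.r1,C.r0,C.r1)
|TSO outcomes| = 9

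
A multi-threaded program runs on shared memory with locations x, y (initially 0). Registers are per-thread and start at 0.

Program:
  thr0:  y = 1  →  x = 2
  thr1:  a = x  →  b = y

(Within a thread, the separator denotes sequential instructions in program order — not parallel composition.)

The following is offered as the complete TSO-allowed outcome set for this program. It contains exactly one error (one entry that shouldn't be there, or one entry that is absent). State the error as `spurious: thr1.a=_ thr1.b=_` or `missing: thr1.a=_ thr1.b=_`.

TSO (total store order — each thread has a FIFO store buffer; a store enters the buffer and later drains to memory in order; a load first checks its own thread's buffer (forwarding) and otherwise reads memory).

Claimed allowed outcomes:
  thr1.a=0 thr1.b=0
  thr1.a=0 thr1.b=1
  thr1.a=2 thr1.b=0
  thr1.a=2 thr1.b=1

outcome vector order: (thr1.a,thr1.b)
[TSO] allowed = {0/0; 0/1; 2/1}
claimed∖TSO = {2/0}

spurious: thr1.a=2 thr1.b=0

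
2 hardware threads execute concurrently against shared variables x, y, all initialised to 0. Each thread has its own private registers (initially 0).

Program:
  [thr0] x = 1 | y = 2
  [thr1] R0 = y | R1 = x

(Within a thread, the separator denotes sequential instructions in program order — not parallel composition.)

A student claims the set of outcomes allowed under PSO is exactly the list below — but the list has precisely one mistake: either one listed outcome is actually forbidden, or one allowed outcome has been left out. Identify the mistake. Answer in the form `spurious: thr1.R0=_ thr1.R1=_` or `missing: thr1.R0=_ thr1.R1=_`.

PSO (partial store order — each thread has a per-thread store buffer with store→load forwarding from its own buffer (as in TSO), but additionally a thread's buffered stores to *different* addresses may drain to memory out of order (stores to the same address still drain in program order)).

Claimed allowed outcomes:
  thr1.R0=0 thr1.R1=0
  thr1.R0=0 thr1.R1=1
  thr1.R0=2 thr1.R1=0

missing: thr1.R0=2 thr1.R1=1

outcome vector order: (thr1.R0,thr1.R1)
PSO (4): (0,0), (0,1), (2,0), (2,1)
PSO∖claimed = {(2,1)}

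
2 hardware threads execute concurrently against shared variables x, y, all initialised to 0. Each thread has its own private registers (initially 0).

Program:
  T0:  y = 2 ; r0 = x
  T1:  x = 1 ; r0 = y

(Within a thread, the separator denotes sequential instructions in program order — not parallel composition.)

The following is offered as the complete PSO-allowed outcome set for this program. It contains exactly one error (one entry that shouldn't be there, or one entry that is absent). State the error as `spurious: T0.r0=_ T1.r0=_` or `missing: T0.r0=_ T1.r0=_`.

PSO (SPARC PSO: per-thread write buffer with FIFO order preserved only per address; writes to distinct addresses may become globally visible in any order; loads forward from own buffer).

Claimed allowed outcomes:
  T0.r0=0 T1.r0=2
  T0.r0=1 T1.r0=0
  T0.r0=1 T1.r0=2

outcome vector order: (T0.r0,T1.r0)
PSO: 4 outcomes — {00; 02; 10; 12}
PSO∖claimed = {00}

missing: T0.r0=0 T1.r0=0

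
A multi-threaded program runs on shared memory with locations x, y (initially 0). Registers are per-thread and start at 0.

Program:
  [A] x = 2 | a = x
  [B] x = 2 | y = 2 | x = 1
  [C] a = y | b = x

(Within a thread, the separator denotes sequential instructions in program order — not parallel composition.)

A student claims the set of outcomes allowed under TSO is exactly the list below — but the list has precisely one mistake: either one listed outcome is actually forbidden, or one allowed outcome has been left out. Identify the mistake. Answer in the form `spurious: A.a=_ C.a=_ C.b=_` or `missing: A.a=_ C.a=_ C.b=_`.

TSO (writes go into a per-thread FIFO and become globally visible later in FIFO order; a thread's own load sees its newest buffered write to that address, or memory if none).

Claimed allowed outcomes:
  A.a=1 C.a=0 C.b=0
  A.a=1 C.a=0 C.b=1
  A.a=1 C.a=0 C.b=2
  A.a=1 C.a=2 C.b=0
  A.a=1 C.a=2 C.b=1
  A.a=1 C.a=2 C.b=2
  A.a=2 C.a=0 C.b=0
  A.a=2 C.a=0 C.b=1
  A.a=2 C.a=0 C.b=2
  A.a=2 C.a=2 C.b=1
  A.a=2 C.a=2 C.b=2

spurious: A.a=1 C.a=2 C.b=0

outcome vector order: (A.a,C.a,C.b)
TSO (10): 1/0/0 1/0/1 1/0/2 1/2/1 1/2/2 2/0/0 2/0/1 2/0/2 2/2/1 2/2/2
claimed∖TSO = {1/2/0}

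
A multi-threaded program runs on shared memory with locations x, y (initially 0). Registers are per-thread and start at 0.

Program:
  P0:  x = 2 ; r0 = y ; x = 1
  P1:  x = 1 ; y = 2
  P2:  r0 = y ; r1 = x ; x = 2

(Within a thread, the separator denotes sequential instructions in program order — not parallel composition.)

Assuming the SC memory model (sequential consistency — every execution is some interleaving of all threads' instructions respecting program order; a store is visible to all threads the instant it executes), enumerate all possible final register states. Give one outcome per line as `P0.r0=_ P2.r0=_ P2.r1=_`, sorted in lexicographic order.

outcome vector order: (P0.r0,P2.r0,P2.r1)
|SC outcomes| = 10

P0.r0=0 P2.r0=0 P2.r1=0
P0.r0=0 P2.r0=0 P2.r1=1
P0.r0=0 P2.r0=0 P2.r1=2
P0.r0=0 P2.r0=2 P2.r1=1
P0.r0=0 P2.r0=2 P2.r1=2
P0.r0=2 P2.r0=0 P2.r1=0
P0.r0=2 P2.r0=0 P2.r1=1
P0.r0=2 P2.r0=0 P2.r1=2
P0.r0=2 P2.r0=2 P2.r1=1
P0.r0=2 P2.r0=2 P2.r1=2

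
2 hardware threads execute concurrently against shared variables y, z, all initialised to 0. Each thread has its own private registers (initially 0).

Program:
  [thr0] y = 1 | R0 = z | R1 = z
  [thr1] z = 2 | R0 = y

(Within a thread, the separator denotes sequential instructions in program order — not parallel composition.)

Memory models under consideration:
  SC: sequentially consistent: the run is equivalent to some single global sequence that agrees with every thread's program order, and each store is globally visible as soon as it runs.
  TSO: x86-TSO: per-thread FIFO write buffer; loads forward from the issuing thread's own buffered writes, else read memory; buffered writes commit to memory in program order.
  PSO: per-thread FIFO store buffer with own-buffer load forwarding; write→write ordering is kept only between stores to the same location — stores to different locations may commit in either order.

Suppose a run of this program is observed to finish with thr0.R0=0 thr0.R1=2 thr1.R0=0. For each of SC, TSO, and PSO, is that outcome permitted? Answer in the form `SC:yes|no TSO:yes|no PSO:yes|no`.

outcome vector order: (thr0.R0,thr0.R1,thr1.R0)
SC: 4 outcomes — {001; 021; 220; 221}
TSO: 6 outcomes — {000; 001; 020; 021; 220; 221}
PSO: 6 outcomes — {000; 001; 020; 021; 220; 221}
target 020 ∈ {TSO,PSO}

SC:no TSO:yes PSO:yes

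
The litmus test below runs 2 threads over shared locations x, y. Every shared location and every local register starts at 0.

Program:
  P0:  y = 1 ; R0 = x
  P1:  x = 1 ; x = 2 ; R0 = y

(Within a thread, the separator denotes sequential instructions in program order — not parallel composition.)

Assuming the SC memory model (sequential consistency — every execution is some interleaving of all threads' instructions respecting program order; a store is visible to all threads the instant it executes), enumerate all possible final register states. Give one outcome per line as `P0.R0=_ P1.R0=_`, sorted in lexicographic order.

outcome vector order: (P0.R0,P1.R0)
|SC outcomes| = 4

P0.R0=0 P1.R0=1
P0.R0=1 P1.R0=1
P0.R0=2 P1.R0=0
P0.R0=2 P1.R0=1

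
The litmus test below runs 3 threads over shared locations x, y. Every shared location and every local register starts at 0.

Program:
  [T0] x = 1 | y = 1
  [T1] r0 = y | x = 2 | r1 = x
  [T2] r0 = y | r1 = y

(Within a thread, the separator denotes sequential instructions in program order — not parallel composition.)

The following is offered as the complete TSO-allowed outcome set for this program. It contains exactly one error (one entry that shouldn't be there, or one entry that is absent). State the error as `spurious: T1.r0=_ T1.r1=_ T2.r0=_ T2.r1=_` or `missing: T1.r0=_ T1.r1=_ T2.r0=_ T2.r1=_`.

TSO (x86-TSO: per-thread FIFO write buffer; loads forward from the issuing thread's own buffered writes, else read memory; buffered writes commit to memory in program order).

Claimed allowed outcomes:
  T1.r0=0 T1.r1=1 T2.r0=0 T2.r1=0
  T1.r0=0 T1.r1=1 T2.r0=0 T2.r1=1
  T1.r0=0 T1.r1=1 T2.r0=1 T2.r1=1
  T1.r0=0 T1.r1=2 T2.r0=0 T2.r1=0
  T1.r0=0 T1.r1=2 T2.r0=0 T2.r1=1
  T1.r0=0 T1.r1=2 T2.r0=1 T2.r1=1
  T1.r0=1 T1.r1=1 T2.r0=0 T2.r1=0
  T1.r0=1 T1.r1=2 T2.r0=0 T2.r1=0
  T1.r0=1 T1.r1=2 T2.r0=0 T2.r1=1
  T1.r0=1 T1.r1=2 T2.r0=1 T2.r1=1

spurious: T1.r0=1 T1.r1=1 T2.r0=0 T2.r1=0

outcome vector order: (T1.r0,T1.r1,T2.r0,T2.r1)
under TSO → <0 1 0 0>, <0 1 0 1>, <0 1 1 1>, <0 2 0 0>, <0 2 0 1>, <0 2 1 1>, <1 2 0 0>, <1 2 0 1>, <1 2 1 1>
claimed∖TSO = {<1 1 0 0>}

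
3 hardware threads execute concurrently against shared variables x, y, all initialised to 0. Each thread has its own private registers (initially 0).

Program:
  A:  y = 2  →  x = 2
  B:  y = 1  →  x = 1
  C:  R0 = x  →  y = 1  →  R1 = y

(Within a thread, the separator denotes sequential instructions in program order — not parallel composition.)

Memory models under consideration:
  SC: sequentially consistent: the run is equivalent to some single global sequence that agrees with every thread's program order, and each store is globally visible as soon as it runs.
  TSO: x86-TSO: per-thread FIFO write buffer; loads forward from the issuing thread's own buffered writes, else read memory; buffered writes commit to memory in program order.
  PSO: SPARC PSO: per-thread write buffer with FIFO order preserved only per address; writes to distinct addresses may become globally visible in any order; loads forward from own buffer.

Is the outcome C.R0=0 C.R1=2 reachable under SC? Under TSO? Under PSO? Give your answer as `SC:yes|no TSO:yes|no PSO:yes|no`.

SC:yes TSO:yes PSO:yes

outcome vector order: (C.R0,C.R1)
SC (5): (0,1) (0,2) (1,1) (1,2) (2,1)
TSO (5): (0,1) (0,2) (1,1) (1,2) (2,1)
PSO (6): (0,1) (0,2) (1,1) (1,2) (2,1) (2,2)
target (0,2) ∈ {SC,TSO,PSO}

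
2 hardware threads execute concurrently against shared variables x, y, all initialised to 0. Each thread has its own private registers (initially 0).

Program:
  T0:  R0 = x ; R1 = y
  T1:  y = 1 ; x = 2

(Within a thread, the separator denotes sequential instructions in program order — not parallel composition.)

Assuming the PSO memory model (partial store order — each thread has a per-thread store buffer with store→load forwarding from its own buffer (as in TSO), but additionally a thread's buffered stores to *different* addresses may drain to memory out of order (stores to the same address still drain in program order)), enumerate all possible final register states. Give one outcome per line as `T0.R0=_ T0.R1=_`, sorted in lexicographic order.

T0.R0=0 T0.R1=0
T0.R0=0 T0.R1=1
T0.R0=2 T0.R1=0
T0.R0=2 T0.R1=1

outcome vector order: (T0.R0,T0.R1)
|PSO outcomes| = 4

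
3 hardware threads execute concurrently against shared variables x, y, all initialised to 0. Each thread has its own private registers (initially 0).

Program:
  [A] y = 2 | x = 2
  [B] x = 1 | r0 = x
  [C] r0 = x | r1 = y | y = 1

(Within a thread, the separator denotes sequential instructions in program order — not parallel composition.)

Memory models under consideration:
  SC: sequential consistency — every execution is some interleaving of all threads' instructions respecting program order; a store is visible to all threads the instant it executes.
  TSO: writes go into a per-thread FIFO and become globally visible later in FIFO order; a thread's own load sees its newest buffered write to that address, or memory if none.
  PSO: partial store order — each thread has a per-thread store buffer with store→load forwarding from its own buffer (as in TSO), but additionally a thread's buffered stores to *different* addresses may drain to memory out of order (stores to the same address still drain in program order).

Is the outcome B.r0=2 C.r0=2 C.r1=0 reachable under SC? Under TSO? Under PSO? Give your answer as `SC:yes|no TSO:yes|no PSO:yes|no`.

SC:no TSO:no PSO:yes

outcome vector order: (B.r0,C.r0,C.r1)
under SC → <1 0 0>; <1 0 2>; <1 1 0>; <1 1 2>; <1 2 2>; <2 0 0>; <2 0 2>; <2 1 0>; <2 1 2>; <2 2 2>
under TSO → <1 0 0>; <1 0 2>; <1 1 0>; <1 1 2>; <1 2 2>; <2 0 0>; <2 0 2>; <2 1 0>; <2 1 2>; <2 2 2>
under PSO → <1 0 0>; <1 0 2>; <1 1 0>; <1 1 2>; <1 2 0>; <1 2 2>; <2 0 0>; <2 0 2>; <2 1 0>; <2 1 2>; <2 2 0>; <2 2 2>
target <2 2 0> ∈ {PSO}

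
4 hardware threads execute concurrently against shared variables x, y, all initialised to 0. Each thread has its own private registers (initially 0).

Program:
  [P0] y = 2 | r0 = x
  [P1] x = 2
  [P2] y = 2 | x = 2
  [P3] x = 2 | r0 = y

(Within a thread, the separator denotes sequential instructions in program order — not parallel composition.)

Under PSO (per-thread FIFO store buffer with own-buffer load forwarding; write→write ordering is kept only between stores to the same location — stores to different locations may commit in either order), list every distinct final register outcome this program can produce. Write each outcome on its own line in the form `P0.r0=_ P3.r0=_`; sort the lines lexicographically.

outcome vector order: (P0.r0,P3.r0)
|PSO outcomes| = 4

P0.r0=0 P3.r0=0
P0.r0=0 P3.r0=2
P0.r0=2 P3.r0=0
P0.r0=2 P3.r0=2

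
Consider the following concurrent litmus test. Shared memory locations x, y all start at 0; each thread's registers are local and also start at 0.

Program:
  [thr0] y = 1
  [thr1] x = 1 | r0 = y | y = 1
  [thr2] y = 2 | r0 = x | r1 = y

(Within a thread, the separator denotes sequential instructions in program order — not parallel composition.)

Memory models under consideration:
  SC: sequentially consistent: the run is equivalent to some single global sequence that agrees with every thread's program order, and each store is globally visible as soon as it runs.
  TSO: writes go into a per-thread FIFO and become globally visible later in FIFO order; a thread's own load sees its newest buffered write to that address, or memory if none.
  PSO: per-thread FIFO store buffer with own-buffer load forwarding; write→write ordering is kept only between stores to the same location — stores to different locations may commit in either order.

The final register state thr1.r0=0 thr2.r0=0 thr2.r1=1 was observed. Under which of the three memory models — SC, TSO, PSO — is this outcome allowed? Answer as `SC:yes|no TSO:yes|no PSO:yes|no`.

SC:no TSO:yes PSO:yes

outcome vector order: (thr1.r0,thr2.r0,thr2.r1)
under SC → (0,1,1) (0,1,2) (1,0,1) (1,0,2) (1,1,1) (1,1,2) (2,0,1) (2,0,2) (2,1,1) (2,1,2)
under TSO → (0,0,1) (0,0,2) (0,1,1) (0,1,2) (1,0,1) (1,0,2) (1,1,1) (1,1,2) (2,0,1) (2,0,2) (2,1,1) (2,1,2)
under PSO → (0,0,1) (0,0,2) (0,1,1) (0,1,2) (1,0,1) (1,0,2) (1,1,1) (1,1,2) (2,0,1) (2,0,2) (2,1,1) (2,1,2)
target (0,0,1) ∈ {TSO,PSO}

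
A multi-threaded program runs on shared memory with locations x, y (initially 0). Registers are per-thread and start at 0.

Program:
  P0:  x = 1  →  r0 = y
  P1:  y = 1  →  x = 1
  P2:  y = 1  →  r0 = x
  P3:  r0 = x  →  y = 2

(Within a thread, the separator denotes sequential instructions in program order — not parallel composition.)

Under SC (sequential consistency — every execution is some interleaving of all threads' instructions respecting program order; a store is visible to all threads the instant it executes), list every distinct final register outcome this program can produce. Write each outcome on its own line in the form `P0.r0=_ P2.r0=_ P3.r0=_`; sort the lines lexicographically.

outcome vector order: (P0.r0,P2.r0,P3.r0)
|SC outcomes| = 10

P0.r0=0 P2.r0=1 P3.r0=0
P0.r0=0 P2.r0=1 P3.r0=1
P0.r0=1 P2.r0=0 P3.r0=0
P0.r0=1 P2.r0=0 P3.r0=1
P0.r0=1 P2.r0=1 P3.r0=0
P0.r0=1 P2.r0=1 P3.r0=1
P0.r0=2 P2.r0=0 P3.r0=0
P0.r0=2 P2.r0=0 P3.r0=1
P0.r0=2 P2.r0=1 P3.r0=0
P0.r0=2 P2.r0=1 P3.r0=1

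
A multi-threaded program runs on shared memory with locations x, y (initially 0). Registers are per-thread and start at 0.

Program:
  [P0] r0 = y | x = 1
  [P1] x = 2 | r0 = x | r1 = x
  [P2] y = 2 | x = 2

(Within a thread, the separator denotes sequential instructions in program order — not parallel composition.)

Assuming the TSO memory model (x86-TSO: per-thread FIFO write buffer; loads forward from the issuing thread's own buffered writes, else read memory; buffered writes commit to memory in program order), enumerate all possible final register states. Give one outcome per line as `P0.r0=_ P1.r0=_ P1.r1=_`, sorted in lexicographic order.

outcome vector order: (P0.r0,P1.r0,P1.r1)
|TSO outcomes| = 8

P0.r0=0 P1.r0=1 P1.r1=1
P0.r0=0 P1.r0=1 P1.r1=2
P0.r0=0 P1.r0=2 P1.r1=1
P0.r0=0 P1.r0=2 P1.r1=2
P0.r0=2 P1.r0=1 P1.r1=1
P0.r0=2 P1.r0=1 P1.r1=2
P0.r0=2 P1.r0=2 P1.r1=1
P0.r0=2 P1.r0=2 P1.r1=2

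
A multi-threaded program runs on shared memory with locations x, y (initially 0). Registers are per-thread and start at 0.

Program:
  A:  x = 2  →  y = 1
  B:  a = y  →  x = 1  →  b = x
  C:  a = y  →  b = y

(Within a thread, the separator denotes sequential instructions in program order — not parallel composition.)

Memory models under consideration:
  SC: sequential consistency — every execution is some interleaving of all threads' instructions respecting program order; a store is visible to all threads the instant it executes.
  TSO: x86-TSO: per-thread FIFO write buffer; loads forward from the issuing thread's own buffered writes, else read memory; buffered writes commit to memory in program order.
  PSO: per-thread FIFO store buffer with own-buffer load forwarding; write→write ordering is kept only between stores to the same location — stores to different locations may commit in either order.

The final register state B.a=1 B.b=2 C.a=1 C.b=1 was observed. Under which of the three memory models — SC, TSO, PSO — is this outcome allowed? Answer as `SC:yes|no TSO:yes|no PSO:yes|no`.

outcome vector order: (B.a,B.b,C.a,C.b)
[SC] allowed = {0/1/0/0; 0/1/0/1; 0/1/1/1; 0/2/0/0; 0/2/0/1; 0/2/1/1; 1/1/0/0; 1/1/0/1; 1/1/1/1}
[TSO] allowed = {0/1/0/0; 0/1/0/1; 0/1/1/1; 0/2/0/0; 0/2/0/1; 0/2/1/1; 1/1/0/0; 1/1/0/1; 1/1/1/1}
[PSO] allowed = {0/1/0/0; 0/1/0/1; 0/1/1/1; 0/2/0/0; 0/2/0/1; 0/2/1/1; 1/1/0/0; 1/1/0/1; 1/1/1/1; 1/2/0/0; 1/2/0/1; 1/2/1/1}
target 1/2/1/1 ∈ {PSO}

SC:no TSO:no PSO:yes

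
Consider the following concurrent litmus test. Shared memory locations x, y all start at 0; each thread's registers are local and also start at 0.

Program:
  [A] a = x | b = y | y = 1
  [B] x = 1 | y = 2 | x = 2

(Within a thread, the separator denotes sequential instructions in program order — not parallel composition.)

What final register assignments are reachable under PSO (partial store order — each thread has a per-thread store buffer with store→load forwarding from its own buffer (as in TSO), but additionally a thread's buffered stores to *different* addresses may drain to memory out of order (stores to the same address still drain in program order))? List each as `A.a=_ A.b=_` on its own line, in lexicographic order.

outcome vector order: (A.a,A.b)
|PSO outcomes| = 6

A.a=0 A.b=0
A.a=0 A.b=2
A.a=1 A.b=0
A.a=1 A.b=2
A.a=2 A.b=0
A.a=2 A.b=2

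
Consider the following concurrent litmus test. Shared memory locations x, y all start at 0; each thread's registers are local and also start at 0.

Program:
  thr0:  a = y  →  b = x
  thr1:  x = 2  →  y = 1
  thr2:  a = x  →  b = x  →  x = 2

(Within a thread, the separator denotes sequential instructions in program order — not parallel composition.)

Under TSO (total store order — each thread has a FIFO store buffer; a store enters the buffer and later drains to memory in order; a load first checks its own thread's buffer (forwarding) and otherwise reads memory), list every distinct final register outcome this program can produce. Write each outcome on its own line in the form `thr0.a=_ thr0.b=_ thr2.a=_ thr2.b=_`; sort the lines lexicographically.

outcome vector order: (thr0.a,thr0.b,thr2.a,thr2.b)
|TSO outcomes| = 9

thr0.a=0 thr0.b=0 thr2.a=0 thr2.b=0
thr0.a=0 thr0.b=0 thr2.a=0 thr2.b=2
thr0.a=0 thr0.b=0 thr2.a=2 thr2.b=2
thr0.a=0 thr0.b=2 thr2.a=0 thr2.b=0
thr0.a=0 thr0.b=2 thr2.a=0 thr2.b=2
thr0.a=0 thr0.b=2 thr2.a=2 thr2.b=2
thr0.a=1 thr0.b=2 thr2.a=0 thr2.b=0
thr0.a=1 thr0.b=2 thr2.a=0 thr2.b=2
thr0.a=1 thr0.b=2 thr2.a=2 thr2.b=2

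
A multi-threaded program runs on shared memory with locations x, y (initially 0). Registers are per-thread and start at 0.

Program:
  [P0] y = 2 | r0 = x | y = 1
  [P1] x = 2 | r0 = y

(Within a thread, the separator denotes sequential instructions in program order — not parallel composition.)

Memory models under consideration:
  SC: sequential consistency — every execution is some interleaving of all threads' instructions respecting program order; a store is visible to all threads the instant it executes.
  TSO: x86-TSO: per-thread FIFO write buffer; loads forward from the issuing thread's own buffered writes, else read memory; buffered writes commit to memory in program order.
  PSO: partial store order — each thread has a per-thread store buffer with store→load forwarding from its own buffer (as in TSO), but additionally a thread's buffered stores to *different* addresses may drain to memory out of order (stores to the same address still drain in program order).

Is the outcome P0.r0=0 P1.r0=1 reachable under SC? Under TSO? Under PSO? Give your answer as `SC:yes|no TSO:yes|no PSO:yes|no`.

SC:yes TSO:yes PSO:yes

outcome vector order: (P0.r0,P1.r0)
SC (5): (0,1); (0,2); (2,0); (2,1); (2,2)
TSO (6): (0,0); (0,1); (0,2); (2,0); (2,1); (2,2)
PSO (6): (0,0); (0,1); (0,2); (2,0); (2,1); (2,2)
target (0,1) ∈ {SC,TSO,PSO}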